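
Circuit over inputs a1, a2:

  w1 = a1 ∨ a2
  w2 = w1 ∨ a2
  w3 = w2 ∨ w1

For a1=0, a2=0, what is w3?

0

w1 = 0 ∨ 0 = 0
w2 = 0 ∨ 0 = 0
w3 = 0 ∨ 0 = 0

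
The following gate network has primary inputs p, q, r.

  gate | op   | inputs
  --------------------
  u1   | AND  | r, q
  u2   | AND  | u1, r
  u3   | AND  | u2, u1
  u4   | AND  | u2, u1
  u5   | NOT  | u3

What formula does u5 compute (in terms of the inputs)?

NOT (((r AND q) AND r) AND (r AND q))

u1 = r AND q
u2 = u1 AND r = (r AND q) AND r
u3 = u2 AND u1 = ((r AND q) AND r) AND (r AND q)
u5 = NOT u3 = NOT (((r AND q) AND r) AND (r AND q))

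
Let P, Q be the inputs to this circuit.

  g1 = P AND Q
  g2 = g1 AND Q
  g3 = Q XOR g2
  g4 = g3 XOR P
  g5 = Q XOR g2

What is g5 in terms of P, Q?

g1 = P AND Q
g2 = g1 AND Q = (P AND Q) AND Q
g5 = Q XOR g2 = Q XOR ((P AND Q) AND Q)

Q XOR ((P AND Q) AND Q)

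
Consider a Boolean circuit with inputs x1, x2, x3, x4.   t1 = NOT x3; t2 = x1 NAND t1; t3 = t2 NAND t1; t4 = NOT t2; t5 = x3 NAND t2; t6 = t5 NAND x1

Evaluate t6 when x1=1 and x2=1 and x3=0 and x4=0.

0

t1 = NOT 0 = 1
t2 = 1 NAND 1 = 0
t5 = 0 NAND 0 = 1
t6 = 1 NAND 1 = 0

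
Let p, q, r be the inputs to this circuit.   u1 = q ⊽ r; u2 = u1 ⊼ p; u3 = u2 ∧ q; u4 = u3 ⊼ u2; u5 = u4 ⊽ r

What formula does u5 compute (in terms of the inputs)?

((((q ⊽ r) ⊼ p) ∧ q) ⊼ ((q ⊽ r) ⊼ p)) ⊽ r

u1 = q ⊽ r
u2 = u1 ⊼ p = (q ⊽ r) ⊼ p
u3 = u2 ∧ q = ((q ⊽ r) ⊼ p) ∧ q
u4 = u3 ⊼ u2 = (((q ⊽ r) ⊼ p) ∧ q) ⊼ ((q ⊽ r) ⊼ p)
u5 = u4 ⊽ r = ((((q ⊽ r) ⊼ p) ∧ q) ⊼ ((q ⊽ r) ⊼ p)) ⊽ r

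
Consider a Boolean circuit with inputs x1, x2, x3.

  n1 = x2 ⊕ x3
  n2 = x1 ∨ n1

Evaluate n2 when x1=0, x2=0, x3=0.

0

n1 = 0 ⊕ 0 = 0
n2 = 0 ∨ 0 = 0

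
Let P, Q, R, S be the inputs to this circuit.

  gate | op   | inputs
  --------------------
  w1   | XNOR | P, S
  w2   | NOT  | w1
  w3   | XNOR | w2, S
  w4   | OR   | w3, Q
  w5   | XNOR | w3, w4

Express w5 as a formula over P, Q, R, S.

(NOT (P XNOR S) XNOR S) XNOR ((NOT (P XNOR S) XNOR S) OR Q)

w1 = P XNOR S
w2 = NOT w1 = NOT (P XNOR S)
w3 = w2 XNOR S = NOT (P XNOR S) XNOR S
w4 = w3 OR Q = (NOT (P XNOR S) XNOR S) OR Q
w5 = w3 XNOR w4 = (NOT (P XNOR S) XNOR S) XNOR ((NOT (P XNOR S) XNOR S) OR Q)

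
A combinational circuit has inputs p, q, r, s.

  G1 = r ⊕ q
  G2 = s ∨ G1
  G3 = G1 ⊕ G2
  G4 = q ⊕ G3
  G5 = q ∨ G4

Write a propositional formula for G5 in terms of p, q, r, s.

G1 = r ⊕ q
G2 = s ∨ G1 = s ∨ (r ⊕ q)
G3 = G1 ⊕ G2 = (r ⊕ q) ⊕ (s ∨ (r ⊕ q))
G4 = q ⊕ G3 = q ⊕ ((r ⊕ q) ⊕ (s ∨ (r ⊕ q)))
G5 = q ∨ G4 = q ∨ (q ⊕ ((r ⊕ q) ⊕ (s ∨ (r ⊕ q))))

q ∨ (q ⊕ ((r ⊕ q) ⊕ (s ∨ (r ⊕ q))))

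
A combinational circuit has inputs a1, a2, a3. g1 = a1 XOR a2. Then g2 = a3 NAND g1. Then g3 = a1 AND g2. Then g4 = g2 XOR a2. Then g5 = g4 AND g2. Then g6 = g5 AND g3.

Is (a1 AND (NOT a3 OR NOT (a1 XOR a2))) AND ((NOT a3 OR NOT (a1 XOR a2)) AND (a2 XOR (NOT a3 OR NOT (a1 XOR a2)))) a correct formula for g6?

g1 = a1 XOR a2
g2 = a3 NAND g1 = a3 NAND (a1 XOR a2)
g3 = a1 AND g2 = a1 AND (a3 NAND (a1 XOR a2))
g4 = g2 XOR a2 = (a3 NAND (a1 XOR a2)) XOR a2
g5 = g4 AND g2 = ((a3 NAND (a1 XOR a2)) XOR a2) AND (a3 NAND (a1 XOR a2))
g6 = g5 AND g3 = (((a3 NAND (a1 XOR a2)) XOR a2) AND (a3 NAND (a1 XOR a2))) AND (a1 AND (a3 NAND (a1 XOR a2)))
At a1=0, a2=0, a3=0: circuit gives 0, formula gives 0.
At a1=1, a2=0, a3=0: circuit gives 1, formula gives 1.
Agrees on all 8 inputs.

Yes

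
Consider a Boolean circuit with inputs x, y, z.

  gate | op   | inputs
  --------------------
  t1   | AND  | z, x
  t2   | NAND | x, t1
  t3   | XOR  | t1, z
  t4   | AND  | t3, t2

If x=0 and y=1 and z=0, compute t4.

t1 = 0 AND 0 = 0
t2 = 0 NAND 0 = 1
t3 = 0 XOR 0 = 0
t4 = 0 AND 1 = 0

0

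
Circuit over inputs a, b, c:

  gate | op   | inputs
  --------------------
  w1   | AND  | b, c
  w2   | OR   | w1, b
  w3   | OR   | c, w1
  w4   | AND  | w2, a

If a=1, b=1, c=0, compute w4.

1

w1 = 1 AND 0 = 0
w2 = 0 OR 1 = 1
w4 = 1 AND 1 = 1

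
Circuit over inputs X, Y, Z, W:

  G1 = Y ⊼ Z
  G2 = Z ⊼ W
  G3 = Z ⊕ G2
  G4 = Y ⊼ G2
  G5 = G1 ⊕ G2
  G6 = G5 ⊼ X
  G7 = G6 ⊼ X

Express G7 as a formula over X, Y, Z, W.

G1 = Y ⊼ Z
G2 = Z ⊼ W
G5 = G1 ⊕ G2 = (Y ⊼ Z) ⊕ (Z ⊼ W)
G6 = G5 ⊼ X = ((Y ⊼ Z) ⊕ (Z ⊼ W)) ⊼ X
G7 = G6 ⊼ X = (((Y ⊼ Z) ⊕ (Z ⊼ W)) ⊼ X) ⊼ X

(((Y ⊼ Z) ⊕ (Z ⊼ W)) ⊼ X) ⊼ X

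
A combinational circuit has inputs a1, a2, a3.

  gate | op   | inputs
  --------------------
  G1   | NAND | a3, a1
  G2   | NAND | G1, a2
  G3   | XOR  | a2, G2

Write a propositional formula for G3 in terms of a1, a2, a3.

a2 XOR ((a3 NAND a1) NAND a2)

G1 = a3 NAND a1
G2 = G1 NAND a2 = (a3 NAND a1) NAND a2
G3 = a2 XOR G2 = a2 XOR ((a3 NAND a1) NAND a2)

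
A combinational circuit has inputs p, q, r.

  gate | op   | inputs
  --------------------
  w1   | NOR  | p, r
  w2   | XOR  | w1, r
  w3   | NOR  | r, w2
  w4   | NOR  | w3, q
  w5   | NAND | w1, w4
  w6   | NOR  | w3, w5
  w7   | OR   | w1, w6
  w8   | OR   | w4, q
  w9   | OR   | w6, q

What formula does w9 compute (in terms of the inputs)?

((r NOR ((p NOR r) XOR r)) NOR ((p NOR r) NAND ((r NOR ((p NOR r) XOR r)) NOR q))) OR q

w1 = p NOR r
w2 = w1 XOR r = (p NOR r) XOR r
w3 = r NOR w2 = r NOR ((p NOR r) XOR r)
w4 = w3 NOR q = (r NOR ((p NOR r) XOR r)) NOR q
w5 = w1 NAND w4 = (p NOR r) NAND ((r NOR ((p NOR r) XOR r)) NOR q)
w6 = w3 NOR w5 = (r NOR ((p NOR r) XOR r)) NOR ((p NOR r) NAND ((r NOR ((p NOR r) XOR r)) NOR q))
w9 = w6 OR q = ((r NOR ((p NOR r) XOR r)) NOR ((p NOR r) NAND ((r NOR ((p NOR r) XOR r)) NOR q))) OR q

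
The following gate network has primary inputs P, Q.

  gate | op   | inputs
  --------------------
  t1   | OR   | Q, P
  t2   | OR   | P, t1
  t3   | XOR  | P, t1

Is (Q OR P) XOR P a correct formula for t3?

Yes

t1 = Q OR P
t3 = P XOR t1 = P XOR (Q OR P)
At P=0, Q=0: circuit gives 0, formula gives 0.
At P=0, Q=1: circuit gives 1, formula gives 1.
Agrees on all 4 inputs.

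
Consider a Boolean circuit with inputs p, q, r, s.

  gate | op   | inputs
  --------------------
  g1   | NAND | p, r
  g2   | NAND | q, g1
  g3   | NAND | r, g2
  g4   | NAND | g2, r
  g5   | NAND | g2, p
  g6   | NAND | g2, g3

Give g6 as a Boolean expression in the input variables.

(q NAND (p NAND r)) NAND (r NAND (q NAND (p NAND r)))

g1 = p NAND r
g2 = q NAND g1 = q NAND (p NAND r)
g3 = r NAND g2 = r NAND (q NAND (p NAND r))
g6 = g2 NAND g3 = (q NAND (p NAND r)) NAND (r NAND (q NAND (p NAND r)))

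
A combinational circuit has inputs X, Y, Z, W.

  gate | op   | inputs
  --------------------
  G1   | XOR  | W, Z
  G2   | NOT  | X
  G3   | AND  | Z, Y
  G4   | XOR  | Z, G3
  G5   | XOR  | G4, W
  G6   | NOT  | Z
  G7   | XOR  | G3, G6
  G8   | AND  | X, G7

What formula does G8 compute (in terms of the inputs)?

G3 = Z AND Y
G6 = NOT Z
G7 = G3 XOR G6 = (Z AND Y) XOR NOT Z
G8 = X AND G7 = X AND ((Z AND Y) XOR NOT Z)

X AND ((Z AND Y) XOR NOT Z)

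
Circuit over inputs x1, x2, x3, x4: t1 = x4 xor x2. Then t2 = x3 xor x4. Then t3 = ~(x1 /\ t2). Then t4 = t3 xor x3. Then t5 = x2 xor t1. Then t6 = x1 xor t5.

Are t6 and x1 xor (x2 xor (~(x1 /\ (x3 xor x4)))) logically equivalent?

t1 = x4 xor x2
t5 = x2 xor t1 = x2 xor (x4 xor x2)
t6 = x1 xor t5 = x1 xor (x2 xor (x4 xor x2))
At x1=0, x2=0, x3=0, x4=0: circuit gives 0, formula gives 1.

No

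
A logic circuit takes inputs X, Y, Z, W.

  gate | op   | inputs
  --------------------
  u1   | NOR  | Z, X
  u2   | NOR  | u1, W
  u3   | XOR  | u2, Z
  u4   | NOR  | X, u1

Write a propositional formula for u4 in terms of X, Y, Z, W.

X NOR (Z NOR X)

u1 = Z NOR X
u4 = X NOR u1 = X NOR (Z NOR X)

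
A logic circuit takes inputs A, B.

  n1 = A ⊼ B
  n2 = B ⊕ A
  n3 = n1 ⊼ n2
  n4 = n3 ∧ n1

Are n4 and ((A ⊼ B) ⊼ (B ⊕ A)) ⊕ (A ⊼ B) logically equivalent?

No

n1 = A ⊼ B
n2 = B ⊕ A
n3 = n1 ⊼ n2 = (A ⊼ B) ⊼ (B ⊕ A)
n4 = n3 ∧ n1 = ((A ⊼ B) ⊼ (B ⊕ A)) ∧ (A ⊼ B)
At A=0, B=0: circuit gives 1, formula gives 0.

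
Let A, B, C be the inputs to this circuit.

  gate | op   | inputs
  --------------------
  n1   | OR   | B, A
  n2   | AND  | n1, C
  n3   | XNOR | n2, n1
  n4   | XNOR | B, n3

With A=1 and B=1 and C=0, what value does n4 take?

0

n1 = 1 OR 1 = 1
n2 = 1 AND 0 = 0
n3 = 0 XNOR 1 = 0
n4 = 1 XNOR 0 = 0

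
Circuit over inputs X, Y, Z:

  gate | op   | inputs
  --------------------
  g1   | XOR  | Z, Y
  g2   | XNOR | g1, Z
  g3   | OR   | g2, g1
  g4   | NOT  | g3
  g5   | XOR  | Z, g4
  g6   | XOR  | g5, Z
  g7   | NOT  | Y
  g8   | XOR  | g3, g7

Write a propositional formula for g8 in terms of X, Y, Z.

(((Z XOR Y) XNOR Z) OR (Z XOR Y)) XOR NOT Y

g1 = Z XOR Y
g2 = g1 XNOR Z = (Z XOR Y) XNOR Z
g3 = g2 OR g1 = ((Z XOR Y) XNOR Z) OR (Z XOR Y)
g7 = NOT Y
g8 = g3 XOR g7 = (((Z XOR Y) XNOR Z) OR (Z XOR Y)) XOR NOT Y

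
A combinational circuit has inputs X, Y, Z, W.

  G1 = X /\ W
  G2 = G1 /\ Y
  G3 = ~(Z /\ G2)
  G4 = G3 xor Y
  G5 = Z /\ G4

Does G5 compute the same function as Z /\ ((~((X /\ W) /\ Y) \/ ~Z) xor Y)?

G1 = X /\ W
G2 = G1 /\ Y = (X /\ W) /\ Y
G3 = ~(Z /\ G2) = ~(Z /\ ((X /\ W) /\ Y))
G4 = G3 xor Y = (~(Z /\ ((X /\ W) /\ Y))) xor Y
G5 = Z /\ G4 = Z /\ ((~(Z /\ ((X /\ W) /\ Y))) xor Y)
At X=0, Y=0, Z=0, W=0: circuit gives 0, formula gives 0.
At X=0, Y=0, Z=1, W=0: circuit gives 1, formula gives 1.
Agrees on all 16 inputs.

Yes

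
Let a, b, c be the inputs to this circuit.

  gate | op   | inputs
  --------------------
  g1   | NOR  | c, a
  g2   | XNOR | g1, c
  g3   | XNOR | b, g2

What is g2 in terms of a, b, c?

g1 = c NOR a
g2 = g1 XNOR c = (c NOR a) XNOR c

(c NOR a) XNOR c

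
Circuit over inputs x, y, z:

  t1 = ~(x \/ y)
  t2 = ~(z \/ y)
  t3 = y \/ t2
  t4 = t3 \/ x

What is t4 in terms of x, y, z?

t2 = ~(z \/ y)
t3 = y \/ t2 = y \/ (~(z \/ y))
t4 = t3 \/ x = (y \/ (~(z \/ y))) \/ x

(y \/ (~(z \/ y))) \/ x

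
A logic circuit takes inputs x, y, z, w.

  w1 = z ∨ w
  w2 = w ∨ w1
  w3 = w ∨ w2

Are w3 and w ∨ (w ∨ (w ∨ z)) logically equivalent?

w1 = z ∨ w
w2 = w ∨ w1 = w ∨ (z ∨ w)
w3 = w ∨ w2 = w ∨ (w ∨ (z ∨ w))
At x=0, y=0, z=0, w=0: circuit gives 0, formula gives 0.
At x=0, y=0, z=0, w=1: circuit gives 1, formula gives 1.
Agrees on all 16 inputs.

Yes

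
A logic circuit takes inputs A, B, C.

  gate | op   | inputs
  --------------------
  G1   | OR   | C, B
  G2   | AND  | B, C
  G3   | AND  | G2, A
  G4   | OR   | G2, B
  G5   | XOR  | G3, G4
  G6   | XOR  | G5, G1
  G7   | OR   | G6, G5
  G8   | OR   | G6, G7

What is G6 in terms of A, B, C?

(((B AND C) AND A) XOR ((B AND C) OR B)) XOR (C OR B)

G1 = C OR B
G2 = B AND C
G3 = G2 AND A = (B AND C) AND A
G4 = G2 OR B = (B AND C) OR B
G5 = G3 XOR G4 = ((B AND C) AND A) XOR ((B AND C) OR B)
G6 = G5 XOR G1 = (((B AND C) AND A) XOR ((B AND C) OR B)) XOR (C OR B)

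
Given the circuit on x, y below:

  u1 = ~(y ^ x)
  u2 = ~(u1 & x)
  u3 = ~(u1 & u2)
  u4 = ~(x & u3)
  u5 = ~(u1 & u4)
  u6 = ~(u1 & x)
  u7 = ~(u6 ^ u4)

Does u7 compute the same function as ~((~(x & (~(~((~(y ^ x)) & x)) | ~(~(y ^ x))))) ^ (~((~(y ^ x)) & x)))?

Yes

u1 = ~(y ^ x)
u2 = ~(u1 & x) = ~((~(y ^ x)) & x)
u3 = ~(u1 & u2) = ~((~(y ^ x)) & (~((~(y ^ x)) & x)))
u4 = ~(x & u3) = ~(x & (~((~(y ^ x)) & (~((~(y ^ x)) & x)))))
u6 = ~(u1 & x) = ~((~(y ^ x)) & x)
u7 = ~(u6 ^ u4) = ~((~((~(y ^ x)) & x)) ^ (~(x & (~((~(y ^ x)) & (~((~(y ^ x)) & x)))))))
At x=1, y=0: circuit gives 0, formula gives 0.
At x=0, y=0: circuit gives 1, formula gives 1.
Agrees on all 4 inputs.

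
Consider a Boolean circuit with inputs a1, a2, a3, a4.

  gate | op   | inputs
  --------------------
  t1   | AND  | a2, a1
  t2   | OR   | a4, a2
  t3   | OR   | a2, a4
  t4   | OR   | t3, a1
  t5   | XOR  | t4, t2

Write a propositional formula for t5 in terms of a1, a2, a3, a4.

t2 = a4 OR a2
t3 = a2 OR a4
t4 = t3 OR a1 = (a2 OR a4) OR a1
t5 = t4 XOR t2 = ((a2 OR a4) OR a1) XOR (a4 OR a2)

((a2 OR a4) OR a1) XOR (a4 OR a2)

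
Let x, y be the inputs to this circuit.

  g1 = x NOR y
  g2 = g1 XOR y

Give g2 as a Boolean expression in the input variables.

g1 = x NOR y
g2 = g1 XOR y = (x NOR y) XOR y

(x NOR y) XOR y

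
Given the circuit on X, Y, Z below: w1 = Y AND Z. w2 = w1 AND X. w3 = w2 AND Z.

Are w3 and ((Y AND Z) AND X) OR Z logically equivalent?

w1 = Y AND Z
w2 = w1 AND X = (Y AND Z) AND X
w3 = w2 AND Z = ((Y AND Z) AND X) AND Z
At X=0, Y=0, Z=1: circuit gives 0, formula gives 1.

No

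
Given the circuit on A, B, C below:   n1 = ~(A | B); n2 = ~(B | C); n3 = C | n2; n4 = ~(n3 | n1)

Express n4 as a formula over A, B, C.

n1 = ~(A | B)
n2 = ~(B | C)
n3 = C | n2 = C | (~(B | C))
n4 = ~(n3 | n1) = ~((C | (~(B | C))) | (~(A | B)))

~((C | (~(B | C))) | (~(A | B)))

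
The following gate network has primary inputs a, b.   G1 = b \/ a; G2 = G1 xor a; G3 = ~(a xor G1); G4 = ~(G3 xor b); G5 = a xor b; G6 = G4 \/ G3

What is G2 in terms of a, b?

G1 = b \/ a
G2 = G1 xor a = (b \/ a) xor a

(b \/ a) xor a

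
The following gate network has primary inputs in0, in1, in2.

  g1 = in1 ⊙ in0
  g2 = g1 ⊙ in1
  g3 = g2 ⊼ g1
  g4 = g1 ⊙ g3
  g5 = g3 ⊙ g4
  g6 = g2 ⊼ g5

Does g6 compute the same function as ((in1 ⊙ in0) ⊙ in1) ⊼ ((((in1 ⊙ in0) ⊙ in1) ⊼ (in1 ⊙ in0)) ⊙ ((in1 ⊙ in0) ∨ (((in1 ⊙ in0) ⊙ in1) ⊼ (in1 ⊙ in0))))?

g1 = in1 ⊙ in0
g2 = g1 ⊙ in1 = (in1 ⊙ in0) ⊙ in1
g3 = g2 ⊼ g1 = ((in1 ⊙ in0) ⊙ in1) ⊼ (in1 ⊙ in0)
g4 = g1 ⊙ g3 = (in1 ⊙ in0) ⊙ (((in1 ⊙ in0) ⊙ in1) ⊼ (in1 ⊙ in0))
g5 = g3 ⊙ g4 = (((in1 ⊙ in0) ⊙ in1) ⊼ (in1 ⊙ in0)) ⊙ ((in1 ⊙ in0) ⊙ (((in1 ⊙ in0) ⊙ in1) ⊼ (in1 ⊙ in0)))
g6 = g2 ⊼ g5 = ((in1 ⊙ in0) ⊙ in1) ⊼ ((((in1 ⊙ in0) ⊙ in1) ⊼ (in1 ⊙ in0)) ⊙ ((in1 ⊙ in0) ⊙ (((in1 ⊙ in0) ⊙ in1) ⊼ (in1 ⊙ in0))))
At in0=1, in1=0, in2=0: circuit gives 1, formula gives 0.

No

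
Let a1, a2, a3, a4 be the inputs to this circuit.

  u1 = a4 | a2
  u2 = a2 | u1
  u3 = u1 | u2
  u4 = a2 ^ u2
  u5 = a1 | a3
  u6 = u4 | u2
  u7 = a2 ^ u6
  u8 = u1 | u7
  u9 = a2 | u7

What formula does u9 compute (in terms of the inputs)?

u1 = a4 | a2
u2 = a2 | u1 = a2 | (a4 | a2)
u4 = a2 ^ u2 = a2 ^ (a2 | (a4 | a2))
u6 = u4 | u2 = (a2 ^ (a2 | (a4 | a2))) | (a2 | (a4 | a2))
u7 = a2 ^ u6 = a2 ^ ((a2 ^ (a2 | (a4 | a2))) | (a2 | (a4 | a2)))
u9 = a2 | u7 = a2 | (a2 ^ ((a2 ^ (a2 | (a4 | a2))) | (a2 | (a4 | a2))))

a2 | (a2 ^ ((a2 ^ (a2 | (a4 | a2))) | (a2 | (a4 | a2))))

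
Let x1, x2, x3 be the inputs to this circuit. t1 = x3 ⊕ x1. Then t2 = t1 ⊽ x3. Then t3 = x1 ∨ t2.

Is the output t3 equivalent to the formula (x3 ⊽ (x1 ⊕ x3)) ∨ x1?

t1 = x3 ⊕ x1
t2 = t1 ⊽ x3 = (x3 ⊕ x1) ⊽ x3
t3 = x1 ∨ t2 = x1 ∨ ((x3 ⊕ x1) ⊽ x3)
At x1=0, x2=0, x3=1: circuit gives 0, formula gives 0.
At x1=0, x2=0, x3=0: circuit gives 1, formula gives 1.
Agrees on all 8 inputs.

Yes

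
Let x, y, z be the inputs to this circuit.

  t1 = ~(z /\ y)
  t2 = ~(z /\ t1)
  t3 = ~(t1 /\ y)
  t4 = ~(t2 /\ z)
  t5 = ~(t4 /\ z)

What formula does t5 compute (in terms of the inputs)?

t1 = ~(z /\ y)
t2 = ~(z /\ t1) = ~(z /\ (~(z /\ y)))
t4 = ~(t2 /\ z) = ~((~(z /\ (~(z /\ y)))) /\ z)
t5 = ~(t4 /\ z) = ~((~((~(z /\ (~(z /\ y)))) /\ z)) /\ z)

~((~((~(z /\ (~(z /\ y)))) /\ z)) /\ z)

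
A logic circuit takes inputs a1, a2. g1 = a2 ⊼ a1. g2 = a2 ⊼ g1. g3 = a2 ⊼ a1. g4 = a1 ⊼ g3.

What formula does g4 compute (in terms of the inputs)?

a1 ⊼ (a2 ⊼ a1)

g3 = a2 ⊼ a1
g4 = a1 ⊼ g3 = a1 ⊼ (a2 ⊼ a1)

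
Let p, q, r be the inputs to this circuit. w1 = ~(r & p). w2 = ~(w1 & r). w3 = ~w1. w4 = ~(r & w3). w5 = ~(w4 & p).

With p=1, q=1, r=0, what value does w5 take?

0

w1 = ~(0 & 1) = 1
w3 = ~1 = 0
w4 = ~(0 & 0) = 1
w5 = ~(1 & 1) = 0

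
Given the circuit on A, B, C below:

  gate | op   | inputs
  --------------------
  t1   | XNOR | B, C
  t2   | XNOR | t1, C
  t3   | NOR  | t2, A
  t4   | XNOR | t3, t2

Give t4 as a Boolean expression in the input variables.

t1 = B XNOR C
t2 = t1 XNOR C = (B XNOR C) XNOR C
t3 = t2 NOR A = ((B XNOR C) XNOR C) NOR A
t4 = t3 XNOR t2 = (((B XNOR C) XNOR C) NOR A) XNOR ((B XNOR C) XNOR C)

(((B XNOR C) XNOR C) NOR A) XNOR ((B XNOR C) XNOR C)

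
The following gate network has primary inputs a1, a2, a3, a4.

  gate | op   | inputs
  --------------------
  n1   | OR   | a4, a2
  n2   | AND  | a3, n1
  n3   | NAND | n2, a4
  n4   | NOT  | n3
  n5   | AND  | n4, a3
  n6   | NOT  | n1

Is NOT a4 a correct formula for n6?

n1 = a4 OR a2
n6 = NOT n1 = NOT (a4 OR a2)
At a1=0, a2=1, a3=0, a4=0: circuit gives 0, formula gives 1.

No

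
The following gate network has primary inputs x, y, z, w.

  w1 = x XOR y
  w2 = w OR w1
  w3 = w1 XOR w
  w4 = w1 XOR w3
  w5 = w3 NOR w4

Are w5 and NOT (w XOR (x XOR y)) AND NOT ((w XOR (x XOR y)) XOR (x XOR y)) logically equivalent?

Yes

w1 = x XOR y
w3 = w1 XOR w = (x XOR y) XOR w
w4 = w1 XOR w3 = (x XOR y) XOR ((x XOR y) XOR w)
w5 = w3 NOR w4 = ((x XOR y) XOR w) NOR ((x XOR y) XOR ((x XOR y) XOR w))
At x=0, y=0, z=0, w=1: circuit gives 0, formula gives 0.
At x=0, y=0, z=0, w=0: circuit gives 1, formula gives 1.
Agrees on all 16 inputs.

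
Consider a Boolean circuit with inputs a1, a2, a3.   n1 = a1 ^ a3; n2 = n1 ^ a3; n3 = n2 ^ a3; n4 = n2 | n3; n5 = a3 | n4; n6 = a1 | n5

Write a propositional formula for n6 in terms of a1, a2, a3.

n1 = a1 ^ a3
n2 = n1 ^ a3 = (a1 ^ a3) ^ a3
n3 = n2 ^ a3 = ((a1 ^ a3) ^ a3) ^ a3
n4 = n2 | n3 = ((a1 ^ a3) ^ a3) | (((a1 ^ a3) ^ a3) ^ a3)
n5 = a3 | n4 = a3 | (((a1 ^ a3) ^ a3) | (((a1 ^ a3) ^ a3) ^ a3))
n6 = a1 | n5 = a1 | (a3 | (((a1 ^ a3) ^ a3) | (((a1 ^ a3) ^ a3) ^ a3)))

a1 | (a3 | (((a1 ^ a3) ^ a3) | (((a1 ^ a3) ^ a3) ^ a3)))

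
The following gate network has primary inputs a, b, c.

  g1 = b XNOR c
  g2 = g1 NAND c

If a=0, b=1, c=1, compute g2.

0

g1 = 1 XNOR 1 = 1
g2 = 1 NAND 1 = 0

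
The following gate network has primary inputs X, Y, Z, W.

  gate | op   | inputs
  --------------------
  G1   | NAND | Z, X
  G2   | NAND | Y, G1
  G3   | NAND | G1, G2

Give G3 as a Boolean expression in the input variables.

G1 = Z NAND X
G2 = Y NAND G1 = Y NAND (Z NAND X)
G3 = G1 NAND G2 = (Z NAND X) NAND (Y NAND (Z NAND X))

(Z NAND X) NAND (Y NAND (Z NAND X))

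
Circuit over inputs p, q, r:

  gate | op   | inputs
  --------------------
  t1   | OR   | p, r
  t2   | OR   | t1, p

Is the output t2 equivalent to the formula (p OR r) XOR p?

t1 = p OR r
t2 = t1 OR p = (p OR r) OR p
At p=1, q=0, r=0: circuit gives 1, formula gives 0.

No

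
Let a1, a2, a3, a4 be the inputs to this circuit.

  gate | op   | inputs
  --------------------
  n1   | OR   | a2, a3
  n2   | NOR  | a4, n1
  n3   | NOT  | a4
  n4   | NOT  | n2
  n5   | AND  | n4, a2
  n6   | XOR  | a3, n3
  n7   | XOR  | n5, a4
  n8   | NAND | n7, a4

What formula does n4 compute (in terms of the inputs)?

n1 = a2 OR a3
n2 = a4 NOR n1 = a4 NOR (a2 OR a3)
n4 = NOT n2 = NOT (a4 NOR (a2 OR a3))

NOT (a4 NOR (a2 OR a3))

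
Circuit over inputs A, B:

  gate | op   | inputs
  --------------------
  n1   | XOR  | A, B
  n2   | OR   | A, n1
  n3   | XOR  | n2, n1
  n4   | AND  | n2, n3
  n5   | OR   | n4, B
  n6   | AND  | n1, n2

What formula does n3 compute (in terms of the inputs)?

(A OR (A XOR B)) XOR (A XOR B)

n1 = A XOR B
n2 = A OR n1 = A OR (A XOR B)
n3 = n2 XOR n1 = (A OR (A XOR B)) XOR (A XOR B)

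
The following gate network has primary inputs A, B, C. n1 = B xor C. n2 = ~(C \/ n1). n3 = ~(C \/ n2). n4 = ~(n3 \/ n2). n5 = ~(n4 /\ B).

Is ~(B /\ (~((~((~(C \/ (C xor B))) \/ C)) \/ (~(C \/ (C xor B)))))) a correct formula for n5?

Yes

n1 = B xor C
n2 = ~(C \/ n1) = ~(C \/ (B xor C))
n3 = ~(C \/ n2) = ~(C \/ (~(C \/ (B xor C))))
n4 = ~(n3 \/ n2) = ~((~(C \/ (~(C \/ (B xor C))))) \/ (~(C \/ (B xor C))))
n5 = ~(n4 /\ B) = ~((~((~(C \/ (~(C \/ (B xor C))))) \/ (~(C \/ (B xor C))))) /\ B)
At A=0, B=1, C=1: circuit gives 0, formula gives 0.
At A=0, B=0, C=0: circuit gives 1, formula gives 1.
Agrees on all 8 inputs.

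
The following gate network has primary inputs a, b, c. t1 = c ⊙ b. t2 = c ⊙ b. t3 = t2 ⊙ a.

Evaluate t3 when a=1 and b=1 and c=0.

t2 = 0 ⊙ 1 = 0
t3 = 0 ⊙ 1 = 0

0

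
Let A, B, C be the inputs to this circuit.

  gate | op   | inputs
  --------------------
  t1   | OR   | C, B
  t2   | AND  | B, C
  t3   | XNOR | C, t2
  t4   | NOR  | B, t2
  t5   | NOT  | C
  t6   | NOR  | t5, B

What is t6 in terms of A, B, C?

NOT C NOR B

t5 = NOT C
t6 = t5 NOR B = NOT C NOR B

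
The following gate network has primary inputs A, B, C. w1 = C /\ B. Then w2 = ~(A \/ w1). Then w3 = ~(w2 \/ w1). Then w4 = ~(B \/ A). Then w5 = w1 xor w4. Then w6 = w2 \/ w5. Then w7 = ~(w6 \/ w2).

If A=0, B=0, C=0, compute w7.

0

w1 = 0 /\ 0 = 0
w2 = ~(0 \/ 0) = 1
w4 = ~(0 \/ 0) = 1
w5 = 0 xor 1 = 1
w6 = 1 \/ 1 = 1
w7 = ~(1 \/ 1) = 0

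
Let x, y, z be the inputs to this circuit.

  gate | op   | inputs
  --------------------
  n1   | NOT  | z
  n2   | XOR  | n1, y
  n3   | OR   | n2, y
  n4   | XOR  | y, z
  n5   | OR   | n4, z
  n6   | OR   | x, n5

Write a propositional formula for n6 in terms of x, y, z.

x OR ((y XOR z) OR z)

n4 = y XOR z
n5 = n4 OR z = (y XOR z) OR z
n6 = x OR n5 = x OR ((y XOR z) OR z)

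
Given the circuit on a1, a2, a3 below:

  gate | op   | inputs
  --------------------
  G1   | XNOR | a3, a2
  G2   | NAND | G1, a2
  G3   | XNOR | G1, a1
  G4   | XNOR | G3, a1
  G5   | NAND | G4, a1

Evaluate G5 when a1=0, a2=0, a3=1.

G1 = 1 XNOR 0 = 0
G3 = 0 XNOR 0 = 1
G4 = 1 XNOR 0 = 0
G5 = 0 NAND 0 = 1

1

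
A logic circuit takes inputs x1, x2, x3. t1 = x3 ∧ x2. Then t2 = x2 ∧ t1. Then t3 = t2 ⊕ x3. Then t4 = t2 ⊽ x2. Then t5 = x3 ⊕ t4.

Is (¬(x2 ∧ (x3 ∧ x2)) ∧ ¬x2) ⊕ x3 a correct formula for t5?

Yes

t1 = x3 ∧ x2
t2 = x2 ∧ t1 = x2 ∧ (x3 ∧ x2)
t4 = t2 ⊽ x2 = (x2 ∧ (x3 ∧ x2)) ⊽ x2
t5 = x3 ⊕ t4 = x3 ⊕ ((x2 ∧ (x3 ∧ x2)) ⊽ x2)
At x1=0, x2=0, x3=1: circuit gives 0, formula gives 0.
At x1=0, x2=0, x3=0: circuit gives 1, formula gives 1.
Agrees on all 8 inputs.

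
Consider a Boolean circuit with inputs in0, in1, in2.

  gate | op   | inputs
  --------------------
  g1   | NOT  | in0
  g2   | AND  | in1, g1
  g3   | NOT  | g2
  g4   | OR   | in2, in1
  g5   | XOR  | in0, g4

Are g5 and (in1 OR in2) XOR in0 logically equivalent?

Yes

g4 = in2 OR in1
g5 = in0 XOR g4 = in0 XOR (in2 OR in1)
At in0=0, in1=0, in2=0: circuit gives 0, formula gives 0.
At in0=0, in1=0, in2=1: circuit gives 1, formula gives 1.
Agrees on all 8 inputs.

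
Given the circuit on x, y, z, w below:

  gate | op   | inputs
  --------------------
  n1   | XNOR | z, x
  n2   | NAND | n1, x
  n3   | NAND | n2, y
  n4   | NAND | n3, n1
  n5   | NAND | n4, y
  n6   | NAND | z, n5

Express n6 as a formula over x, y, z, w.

n1 = z XNOR x
n2 = n1 NAND x = (z XNOR x) NAND x
n3 = n2 NAND y = ((z XNOR x) NAND x) NAND y
n4 = n3 NAND n1 = (((z XNOR x) NAND x) NAND y) NAND (z XNOR x)
n5 = n4 NAND y = ((((z XNOR x) NAND x) NAND y) NAND (z XNOR x)) NAND y
n6 = z NAND n5 = z NAND (((((z XNOR x) NAND x) NAND y) NAND (z XNOR x)) NAND y)

z NAND (((((z XNOR x) NAND x) NAND y) NAND (z XNOR x)) NAND y)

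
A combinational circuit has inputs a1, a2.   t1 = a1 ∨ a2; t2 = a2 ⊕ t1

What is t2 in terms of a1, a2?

t1 = a1 ∨ a2
t2 = a2 ⊕ t1 = a2 ⊕ (a1 ∨ a2)

a2 ⊕ (a1 ∨ a2)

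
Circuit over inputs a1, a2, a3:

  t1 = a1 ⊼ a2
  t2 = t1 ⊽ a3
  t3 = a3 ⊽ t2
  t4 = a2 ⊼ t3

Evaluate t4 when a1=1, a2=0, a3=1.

1

t1 = 1 ⊼ 0 = 1
t2 = 1 ⊽ 1 = 0
t3 = 1 ⊽ 0 = 0
t4 = 0 ⊼ 0 = 1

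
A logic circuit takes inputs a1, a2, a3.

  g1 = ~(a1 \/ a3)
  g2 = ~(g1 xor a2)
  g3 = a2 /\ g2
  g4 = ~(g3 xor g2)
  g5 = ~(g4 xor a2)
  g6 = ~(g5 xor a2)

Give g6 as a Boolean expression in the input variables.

g1 = ~(a1 \/ a3)
g2 = ~(g1 xor a2) = ~((~(a1 \/ a3)) xor a2)
g3 = a2 /\ g2 = a2 /\ (~((~(a1 \/ a3)) xor a2))
g4 = ~(g3 xor g2) = ~((a2 /\ (~((~(a1 \/ a3)) xor a2))) xor (~((~(a1 \/ a3)) xor a2)))
g5 = ~(g4 xor a2) = ~((~((a2 /\ (~((~(a1 \/ a3)) xor a2))) xor (~((~(a1 \/ a3)) xor a2)))) xor a2)
g6 = ~(g5 xor a2) = ~((~((~((a2 /\ (~((~(a1 \/ a3)) xor a2))) xor (~((~(a1 \/ a3)) xor a2)))) xor a2)) xor a2)

~((~((~((a2 /\ (~((~(a1 \/ a3)) xor a2))) xor (~((~(a1 \/ a3)) xor a2)))) xor a2)) xor a2)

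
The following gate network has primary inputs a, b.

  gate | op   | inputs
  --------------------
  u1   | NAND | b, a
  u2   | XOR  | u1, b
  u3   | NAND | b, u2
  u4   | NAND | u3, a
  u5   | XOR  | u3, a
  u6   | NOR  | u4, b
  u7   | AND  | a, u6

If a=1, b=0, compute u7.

1

u1 = 0 NAND 1 = 1
u2 = 1 XOR 0 = 1
u3 = 0 NAND 1 = 1
u4 = 1 NAND 1 = 0
u6 = 0 NOR 0 = 1
u7 = 1 AND 1 = 1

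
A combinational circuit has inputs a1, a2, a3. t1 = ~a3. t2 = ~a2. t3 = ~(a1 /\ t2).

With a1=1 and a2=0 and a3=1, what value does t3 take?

t2 = ~0 = 1
t3 = ~(1 /\ 1) = 0

0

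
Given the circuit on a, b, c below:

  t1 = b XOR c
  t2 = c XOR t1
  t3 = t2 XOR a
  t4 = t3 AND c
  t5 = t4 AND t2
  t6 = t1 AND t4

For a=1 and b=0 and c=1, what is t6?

t1 = 0 XOR 1 = 1
t2 = 1 XOR 1 = 0
t3 = 0 XOR 1 = 1
t4 = 1 AND 1 = 1
t6 = 1 AND 1 = 1

1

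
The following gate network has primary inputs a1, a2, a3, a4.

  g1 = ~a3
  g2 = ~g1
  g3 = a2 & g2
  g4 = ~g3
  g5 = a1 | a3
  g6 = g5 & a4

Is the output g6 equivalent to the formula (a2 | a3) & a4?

g5 = a1 | a3
g6 = g5 & a4 = (a1 | a3) & a4
At a1=0, a2=1, a3=0, a4=1: circuit gives 0, formula gives 1.

No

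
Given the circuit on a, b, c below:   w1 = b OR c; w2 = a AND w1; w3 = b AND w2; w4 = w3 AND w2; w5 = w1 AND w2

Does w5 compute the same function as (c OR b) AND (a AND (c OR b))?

w1 = b OR c
w2 = a AND w1 = a AND (b OR c)
w5 = w1 AND w2 = (b OR c) AND (a AND (b OR c))
At a=0, b=0, c=0: circuit gives 0, formula gives 0.
At a=1, b=0, c=1: circuit gives 1, formula gives 1.
Agrees on all 8 inputs.

Yes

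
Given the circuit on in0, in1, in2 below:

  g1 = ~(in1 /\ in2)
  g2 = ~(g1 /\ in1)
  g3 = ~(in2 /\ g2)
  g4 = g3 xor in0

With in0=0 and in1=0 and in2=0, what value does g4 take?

1

g1 = ~(0 /\ 0) = 1
g2 = ~(1 /\ 0) = 1
g3 = ~(0 /\ 1) = 1
g4 = 1 xor 0 = 1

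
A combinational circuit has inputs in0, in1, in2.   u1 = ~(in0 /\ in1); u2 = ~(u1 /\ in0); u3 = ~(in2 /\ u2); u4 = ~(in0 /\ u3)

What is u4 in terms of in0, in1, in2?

u1 = ~(in0 /\ in1)
u2 = ~(u1 /\ in0) = ~((~(in0 /\ in1)) /\ in0)
u3 = ~(in2 /\ u2) = ~(in2 /\ (~((~(in0 /\ in1)) /\ in0)))
u4 = ~(in0 /\ u3) = ~(in0 /\ (~(in2 /\ (~((~(in0 /\ in1)) /\ in0)))))

~(in0 /\ (~(in2 /\ (~((~(in0 /\ in1)) /\ in0)))))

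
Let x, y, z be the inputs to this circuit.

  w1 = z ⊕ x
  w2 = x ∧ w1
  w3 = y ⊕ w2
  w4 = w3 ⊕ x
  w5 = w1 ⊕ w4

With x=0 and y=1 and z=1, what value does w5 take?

w1 = 1 ⊕ 0 = 1
w2 = 0 ∧ 1 = 0
w3 = 1 ⊕ 0 = 1
w4 = 1 ⊕ 0 = 1
w5 = 1 ⊕ 1 = 0

0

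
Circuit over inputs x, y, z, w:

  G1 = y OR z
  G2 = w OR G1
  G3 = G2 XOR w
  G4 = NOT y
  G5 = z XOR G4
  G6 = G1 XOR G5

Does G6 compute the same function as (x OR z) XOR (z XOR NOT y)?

G1 = y OR z
G4 = NOT y
G5 = z XOR G4 = z XOR NOT y
G6 = G1 XOR G5 = (y OR z) XOR (z XOR NOT y)
At x=0, y=1, z=0, w=0: circuit gives 1, formula gives 0.

No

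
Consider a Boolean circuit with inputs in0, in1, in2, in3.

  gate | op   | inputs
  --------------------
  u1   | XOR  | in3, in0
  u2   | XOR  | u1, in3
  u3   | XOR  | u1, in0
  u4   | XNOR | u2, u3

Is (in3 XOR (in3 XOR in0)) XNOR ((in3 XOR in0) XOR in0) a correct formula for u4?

u1 = in3 XOR in0
u2 = u1 XOR in3 = (in3 XOR in0) XOR in3
u3 = u1 XOR in0 = (in3 XOR in0) XOR in0
u4 = u2 XNOR u3 = ((in3 XOR in0) XOR in3) XNOR ((in3 XOR in0) XOR in0)
At in0=0, in1=0, in2=0, in3=1: circuit gives 0, formula gives 0.
At in0=0, in1=0, in2=0, in3=0: circuit gives 1, formula gives 1.
Agrees on all 16 inputs.

Yes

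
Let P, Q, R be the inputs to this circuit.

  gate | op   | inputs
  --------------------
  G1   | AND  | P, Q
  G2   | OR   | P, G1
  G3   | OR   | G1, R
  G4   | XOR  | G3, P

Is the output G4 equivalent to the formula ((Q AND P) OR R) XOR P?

G1 = P AND Q
G3 = G1 OR R = (P AND Q) OR R
G4 = G3 XOR P = ((P AND Q) OR R) XOR P
At P=0, Q=0, R=0: circuit gives 0, formula gives 0.
At P=0, Q=0, R=1: circuit gives 1, formula gives 1.
Agrees on all 8 inputs.

Yes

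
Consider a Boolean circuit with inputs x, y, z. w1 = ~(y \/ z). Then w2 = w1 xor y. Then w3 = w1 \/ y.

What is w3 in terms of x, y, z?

w1 = ~(y \/ z)
w3 = w1 \/ y = (~(y \/ z)) \/ y

(~(y \/ z)) \/ y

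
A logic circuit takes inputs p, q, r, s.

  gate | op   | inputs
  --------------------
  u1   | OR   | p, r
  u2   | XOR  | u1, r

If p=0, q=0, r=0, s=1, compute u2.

u1 = 0 OR 0 = 0
u2 = 0 XOR 0 = 0

0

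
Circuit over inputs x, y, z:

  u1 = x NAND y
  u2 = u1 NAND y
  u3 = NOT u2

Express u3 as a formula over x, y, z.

NOT ((x NAND y) NAND y)

u1 = x NAND y
u2 = u1 NAND y = (x NAND y) NAND y
u3 = NOT u2 = NOT ((x NAND y) NAND y)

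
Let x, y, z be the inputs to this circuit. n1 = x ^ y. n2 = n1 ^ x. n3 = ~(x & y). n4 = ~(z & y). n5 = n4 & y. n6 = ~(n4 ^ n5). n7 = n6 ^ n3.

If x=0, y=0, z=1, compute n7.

n3 = ~(0 & 0) = 1
n4 = ~(1 & 0) = 1
n5 = 1 & 0 = 0
n6 = ~(1 ^ 0) = 0
n7 = 0 ^ 1 = 1

1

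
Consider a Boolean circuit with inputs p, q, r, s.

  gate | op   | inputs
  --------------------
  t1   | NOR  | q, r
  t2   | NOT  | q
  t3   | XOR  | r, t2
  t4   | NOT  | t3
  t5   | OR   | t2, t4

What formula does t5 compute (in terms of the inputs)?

NOT q OR NOT (r XOR NOT q)

t2 = NOT q
t3 = r XOR t2 = r XOR NOT q
t4 = NOT t3 = NOT (r XOR NOT q)
t5 = t2 OR t4 = NOT q OR NOT (r XOR NOT q)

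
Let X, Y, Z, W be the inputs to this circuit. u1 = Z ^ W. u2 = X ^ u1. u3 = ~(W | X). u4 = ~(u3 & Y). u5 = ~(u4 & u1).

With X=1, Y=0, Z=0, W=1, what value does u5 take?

u1 = 0 ^ 1 = 1
u3 = ~(1 | 1) = 0
u4 = ~(0 & 0) = 1
u5 = ~(1 & 1) = 0

0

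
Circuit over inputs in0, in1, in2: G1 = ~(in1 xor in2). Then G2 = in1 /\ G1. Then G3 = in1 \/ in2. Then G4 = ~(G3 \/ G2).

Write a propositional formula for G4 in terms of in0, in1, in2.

G1 = ~(in1 xor in2)
G2 = in1 /\ G1 = in1 /\ (~(in1 xor in2))
G3 = in1 \/ in2
G4 = ~(G3 \/ G2) = ~((in1 \/ in2) \/ (in1 /\ (~(in1 xor in2))))

~((in1 \/ in2) \/ (in1 /\ (~(in1 xor in2))))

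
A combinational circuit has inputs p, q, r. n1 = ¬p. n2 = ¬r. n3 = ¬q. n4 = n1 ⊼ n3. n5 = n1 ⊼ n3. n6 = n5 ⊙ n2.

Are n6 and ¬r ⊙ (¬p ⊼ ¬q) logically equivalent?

Yes

n1 = ¬p
n2 = ¬r
n3 = ¬q
n5 = n1 ⊼ n3 = ¬p ⊼ ¬q
n6 = n5 ⊙ n2 = (¬p ⊼ ¬q) ⊙ ¬r
At p=0, q=0, r=0: circuit gives 0, formula gives 0.
At p=0, q=0, r=1: circuit gives 1, formula gives 1.
Agrees on all 8 inputs.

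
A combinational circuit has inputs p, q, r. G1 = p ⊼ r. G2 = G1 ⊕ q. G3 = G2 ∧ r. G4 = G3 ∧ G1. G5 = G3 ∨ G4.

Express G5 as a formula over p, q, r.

G1 = p ⊼ r
G2 = G1 ⊕ q = (p ⊼ r) ⊕ q
G3 = G2 ∧ r = ((p ⊼ r) ⊕ q) ∧ r
G4 = G3 ∧ G1 = (((p ⊼ r) ⊕ q) ∧ r) ∧ (p ⊼ r)
G5 = G3 ∨ G4 = (((p ⊼ r) ⊕ q) ∧ r) ∨ ((((p ⊼ r) ⊕ q) ∧ r) ∧ (p ⊼ r))

(((p ⊼ r) ⊕ q) ∧ r) ∨ ((((p ⊼ r) ⊕ q) ∧ r) ∧ (p ⊼ r))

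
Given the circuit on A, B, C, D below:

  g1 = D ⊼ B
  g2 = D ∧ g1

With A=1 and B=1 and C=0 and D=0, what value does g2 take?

0

g1 = 0 ⊼ 1 = 1
g2 = 0 ∧ 1 = 0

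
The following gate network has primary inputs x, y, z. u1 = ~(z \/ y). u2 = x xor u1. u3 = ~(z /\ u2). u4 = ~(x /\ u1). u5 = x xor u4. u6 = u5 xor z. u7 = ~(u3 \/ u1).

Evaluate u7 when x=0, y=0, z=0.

0

u1 = ~(0 \/ 0) = 1
u2 = 0 xor 1 = 1
u3 = ~(0 /\ 1) = 1
u7 = ~(1 \/ 1) = 0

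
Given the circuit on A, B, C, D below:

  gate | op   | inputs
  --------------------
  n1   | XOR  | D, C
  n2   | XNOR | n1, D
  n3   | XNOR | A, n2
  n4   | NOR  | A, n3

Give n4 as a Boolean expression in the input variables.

n1 = D XOR C
n2 = n1 XNOR D = (D XOR C) XNOR D
n3 = A XNOR n2 = A XNOR ((D XOR C) XNOR D)
n4 = A NOR n3 = A NOR (A XNOR ((D XOR C) XNOR D))

A NOR (A XNOR ((D XOR C) XNOR D))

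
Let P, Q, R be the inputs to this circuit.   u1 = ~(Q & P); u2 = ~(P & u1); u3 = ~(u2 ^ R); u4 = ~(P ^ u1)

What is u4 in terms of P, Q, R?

u1 = ~(Q & P)
u4 = ~(P ^ u1) = ~(P ^ (~(Q & P)))

~(P ^ (~(Q & P)))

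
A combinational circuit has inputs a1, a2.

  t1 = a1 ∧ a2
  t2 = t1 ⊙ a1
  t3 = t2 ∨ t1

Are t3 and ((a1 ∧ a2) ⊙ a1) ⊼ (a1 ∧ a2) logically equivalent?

No

t1 = a1 ∧ a2
t2 = t1 ⊙ a1 = (a1 ∧ a2) ⊙ a1
t3 = t2 ∨ t1 = ((a1 ∧ a2) ⊙ a1) ∨ (a1 ∧ a2)
At a1=1, a2=0: circuit gives 0, formula gives 1.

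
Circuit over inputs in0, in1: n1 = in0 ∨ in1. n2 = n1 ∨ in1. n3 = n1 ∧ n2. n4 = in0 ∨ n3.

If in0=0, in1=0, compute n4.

0

n1 = 0 ∨ 0 = 0
n2 = 0 ∨ 0 = 0
n3 = 0 ∧ 0 = 0
n4 = 0 ∨ 0 = 0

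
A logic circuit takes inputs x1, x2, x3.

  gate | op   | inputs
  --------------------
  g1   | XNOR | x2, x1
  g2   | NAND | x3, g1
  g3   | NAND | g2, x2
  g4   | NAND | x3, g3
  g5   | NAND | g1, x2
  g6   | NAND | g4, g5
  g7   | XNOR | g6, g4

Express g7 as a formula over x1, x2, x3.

g1 = x2 XNOR x1
g2 = x3 NAND g1 = x3 NAND (x2 XNOR x1)
g3 = g2 NAND x2 = (x3 NAND (x2 XNOR x1)) NAND x2
g4 = x3 NAND g3 = x3 NAND ((x3 NAND (x2 XNOR x1)) NAND x2)
g5 = g1 NAND x2 = (x2 XNOR x1) NAND x2
g6 = g4 NAND g5 = (x3 NAND ((x3 NAND (x2 XNOR x1)) NAND x2)) NAND ((x2 XNOR x1) NAND x2)
g7 = g6 XNOR g4 = ((x3 NAND ((x3 NAND (x2 XNOR x1)) NAND x2)) NAND ((x2 XNOR x1) NAND x2)) XNOR (x3 NAND ((x3 NAND (x2 XNOR x1)) NAND x2))

((x3 NAND ((x3 NAND (x2 XNOR x1)) NAND x2)) NAND ((x2 XNOR x1) NAND x2)) XNOR (x3 NAND ((x3 NAND (x2 XNOR x1)) NAND x2))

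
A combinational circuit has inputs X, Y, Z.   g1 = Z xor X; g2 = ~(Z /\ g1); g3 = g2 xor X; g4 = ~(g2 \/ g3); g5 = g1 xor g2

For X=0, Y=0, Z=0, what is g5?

g1 = 0 xor 0 = 0
g2 = ~(0 /\ 0) = 1
g5 = 0 xor 1 = 1

1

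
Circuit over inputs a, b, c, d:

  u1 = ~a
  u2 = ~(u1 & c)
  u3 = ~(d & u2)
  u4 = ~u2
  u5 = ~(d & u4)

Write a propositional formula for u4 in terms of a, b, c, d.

u1 = ~a
u2 = ~(u1 & c) = ~(~a & c)
u4 = ~u2 = ~(~(~a & c))

~(~(~a & c))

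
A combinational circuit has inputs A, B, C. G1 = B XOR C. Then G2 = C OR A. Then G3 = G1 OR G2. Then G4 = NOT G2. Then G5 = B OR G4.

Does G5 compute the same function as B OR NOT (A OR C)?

Yes

G2 = C OR A
G4 = NOT G2 = NOT (C OR A)
G5 = B OR G4 = B OR NOT (C OR A)
At A=0, B=0, C=1: circuit gives 0, formula gives 0.
At A=0, B=0, C=0: circuit gives 1, formula gives 1.
Agrees on all 8 inputs.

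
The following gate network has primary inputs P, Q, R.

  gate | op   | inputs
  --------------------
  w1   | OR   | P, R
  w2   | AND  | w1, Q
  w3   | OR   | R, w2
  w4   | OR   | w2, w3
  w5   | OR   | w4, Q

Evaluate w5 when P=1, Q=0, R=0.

w1 = 1 OR 0 = 1
w2 = 1 AND 0 = 0
w3 = 0 OR 0 = 0
w4 = 0 OR 0 = 0
w5 = 0 OR 0 = 0

0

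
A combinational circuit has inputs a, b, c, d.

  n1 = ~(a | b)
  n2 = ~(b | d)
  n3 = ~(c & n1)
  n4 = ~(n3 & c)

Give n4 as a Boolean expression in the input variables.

~((~(c & (~(a | b)))) & c)

n1 = ~(a | b)
n3 = ~(c & n1) = ~(c & (~(a | b)))
n4 = ~(n3 & c) = ~((~(c & (~(a | b)))) & c)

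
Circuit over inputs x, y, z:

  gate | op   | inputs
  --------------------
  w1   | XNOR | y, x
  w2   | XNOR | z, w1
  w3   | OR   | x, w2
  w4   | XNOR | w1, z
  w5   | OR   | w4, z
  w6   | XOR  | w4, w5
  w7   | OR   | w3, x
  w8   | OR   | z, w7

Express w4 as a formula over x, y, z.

(y XNOR x) XNOR z

w1 = y XNOR x
w4 = w1 XNOR z = (y XNOR x) XNOR z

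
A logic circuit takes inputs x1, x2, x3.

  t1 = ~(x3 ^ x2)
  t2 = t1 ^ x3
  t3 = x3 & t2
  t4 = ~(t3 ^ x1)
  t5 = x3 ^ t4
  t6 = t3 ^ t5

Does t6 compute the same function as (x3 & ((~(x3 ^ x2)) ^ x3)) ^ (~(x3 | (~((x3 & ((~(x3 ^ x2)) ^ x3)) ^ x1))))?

t1 = ~(x3 ^ x2)
t2 = t1 ^ x3 = (~(x3 ^ x2)) ^ x3
t3 = x3 & t2 = x3 & ((~(x3 ^ x2)) ^ x3)
t4 = ~(t3 ^ x1) = ~((x3 & ((~(x3 ^ x2)) ^ x3)) ^ x1)
t5 = x3 ^ t4 = x3 ^ (~((x3 & ((~(x3 ^ x2)) ^ x3)) ^ x1))
t6 = t3 ^ t5 = (x3 & ((~(x3 ^ x2)) ^ x3)) ^ (x3 ^ (~((x3 & ((~(x3 ^ x2)) ^ x3)) ^ x1)))
At x1=0, x2=0, x3=0: circuit gives 1, formula gives 0.

No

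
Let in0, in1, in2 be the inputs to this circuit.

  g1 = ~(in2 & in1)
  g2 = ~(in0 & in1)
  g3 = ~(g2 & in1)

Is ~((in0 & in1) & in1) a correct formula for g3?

No

g2 = ~(in0 & in1)
g3 = ~(g2 & in1) = ~((~(in0 & in1)) & in1)
At in0=0, in1=1, in2=0: circuit gives 0, formula gives 1.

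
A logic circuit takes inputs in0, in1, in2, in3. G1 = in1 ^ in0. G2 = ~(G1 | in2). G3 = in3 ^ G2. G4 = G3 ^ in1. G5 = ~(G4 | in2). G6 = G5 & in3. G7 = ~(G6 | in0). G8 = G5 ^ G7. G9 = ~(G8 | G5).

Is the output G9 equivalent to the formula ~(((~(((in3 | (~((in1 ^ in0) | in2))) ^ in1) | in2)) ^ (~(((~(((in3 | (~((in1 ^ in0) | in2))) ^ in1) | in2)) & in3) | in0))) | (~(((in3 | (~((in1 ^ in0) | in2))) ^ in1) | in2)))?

G1 = in1 ^ in0
G2 = ~(G1 | in2) = ~((in1 ^ in0) | in2)
G3 = in3 ^ G2 = in3 ^ (~((in1 ^ in0) | in2))
G4 = G3 ^ in1 = (in3 ^ (~((in1 ^ in0) | in2))) ^ in1
G5 = ~(G4 | in2) = ~(((in3 ^ (~((in1 ^ in0) | in2))) ^ in1) | in2)
G6 = G5 & in3 = (~(((in3 ^ (~((in1 ^ in0) | in2))) ^ in1) | in2)) & in3
G7 = ~(G6 | in0) = ~(((~(((in3 ^ (~((in1 ^ in0) | in2))) ^ in1) | in2)) & in3) | in0)
G8 = G5 ^ G7 = (~(((in3 ^ (~((in1 ^ in0) | in2))) ^ in1) | in2)) ^ (~(((~(((in3 ^ (~((in1 ^ in0) | in2))) ^ in1) | in2)) & in3) | in0))
G9 = ~(G8 | G5) = ~(((~(((in3 ^ (~((in1 ^ in0) | in2))) ^ in1) | in2)) ^ (~(((~(((in3 ^ (~((in1 ^ in0) | in2))) ^ in1) | in2)) & in3) | in0))) | (~(((in3 ^ (~((in1 ^ in0) | in2))) ^ in1) | in2)))
At in0=1, in1=1, in2=0, in3=1: circuit gives 1, formula gives 0.

No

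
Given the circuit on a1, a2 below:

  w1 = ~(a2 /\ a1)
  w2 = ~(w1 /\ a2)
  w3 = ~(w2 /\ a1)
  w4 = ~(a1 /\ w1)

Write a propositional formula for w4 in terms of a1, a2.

w1 = ~(a2 /\ a1)
w4 = ~(a1 /\ w1) = ~(a1 /\ (~(a2 /\ a1)))

~(a1 /\ (~(a2 /\ a1)))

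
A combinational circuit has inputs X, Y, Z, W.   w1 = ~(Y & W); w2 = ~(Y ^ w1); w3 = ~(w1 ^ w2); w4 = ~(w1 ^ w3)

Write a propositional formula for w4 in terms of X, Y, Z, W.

~((~(Y & W)) ^ (~((~(Y & W)) ^ (~(Y ^ (~(Y & W)))))))

w1 = ~(Y & W)
w2 = ~(Y ^ w1) = ~(Y ^ (~(Y & W)))
w3 = ~(w1 ^ w2) = ~((~(Y & W)) ^ (~(Y ^ (~(Y & W)))))
w4 = ~(w1 ^ w3) = ~((~(Y & W)) ^ (~((~(Y & W)) ^ (~(Y ^ (~(Y & W)))))))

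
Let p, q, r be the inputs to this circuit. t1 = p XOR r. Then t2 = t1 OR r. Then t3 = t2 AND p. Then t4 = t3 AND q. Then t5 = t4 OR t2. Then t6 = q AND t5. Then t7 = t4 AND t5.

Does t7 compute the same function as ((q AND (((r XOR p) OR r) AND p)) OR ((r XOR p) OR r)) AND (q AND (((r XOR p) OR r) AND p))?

t1 = p XOR r
t2 = t1 OR r = (p XOR r) OR r
t3 = t2 AND p = ((p XOR r) OR r) AND p
t4 = t3 AND q = (((p XOR r) OR r) AND p) AND q
t5 = t4 OR t2 = ((((p XOR r) OR r) AND p) AND q) OR ((p XOR r) OR r)
t7 = t4 AND t5 = ((((p XOR r) OR r) AND p) AND q) AND (((((p XOR r) OR r) AND p) AND q) OR ((p XOR r) OR r))
At p=0, q=0, r=0: circuit gives 0, formula gives 0.
At p=1, q=1, r=0: circuit gives 1, formula gives 1.
Agrees on all 8 inputs.

Yes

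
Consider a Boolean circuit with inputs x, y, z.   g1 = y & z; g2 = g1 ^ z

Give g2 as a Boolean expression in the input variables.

g1 = y & z
g2 = g1 ^ z = (y & z) ^ z

(y & z) ^ z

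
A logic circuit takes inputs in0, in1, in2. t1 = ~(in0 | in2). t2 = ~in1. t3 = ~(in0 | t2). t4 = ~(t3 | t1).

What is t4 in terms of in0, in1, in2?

t1 = ~(in0 | in2)
t2 = ~in1
t3 = ~(in0 | t2) = ~(in0 | ~in1)
t4 = ~(t3 | t1) = ~((~(in0 | ~in1)) | (~(in0 | in2)))

~((~(in0 | ~in1)) | (~(in0 | in2)))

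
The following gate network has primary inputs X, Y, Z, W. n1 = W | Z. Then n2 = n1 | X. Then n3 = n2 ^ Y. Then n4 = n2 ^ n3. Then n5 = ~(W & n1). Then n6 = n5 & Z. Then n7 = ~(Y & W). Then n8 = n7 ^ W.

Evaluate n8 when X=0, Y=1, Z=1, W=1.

1

n7 = ~(1 & 1) = 0
n8 = 0 ^ 1 = 1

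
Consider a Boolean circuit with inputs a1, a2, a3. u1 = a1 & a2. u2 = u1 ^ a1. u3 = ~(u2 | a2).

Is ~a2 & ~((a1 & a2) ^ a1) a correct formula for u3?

Yes

u1 = a1 & a2
u2 = u1 ^ a1 = (a1 & a2) ^ a1
u3 = ~(u2 | a2) = ~(((a1 & a2) ^ a1) | a2)
At a1=0, a2=1, a3=0: circuit gives 0, formula gives 0.
At a1=0, a2=0, a3=0: circuit gives 1, formula gives 1.
Agrees on all 8 inputs.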